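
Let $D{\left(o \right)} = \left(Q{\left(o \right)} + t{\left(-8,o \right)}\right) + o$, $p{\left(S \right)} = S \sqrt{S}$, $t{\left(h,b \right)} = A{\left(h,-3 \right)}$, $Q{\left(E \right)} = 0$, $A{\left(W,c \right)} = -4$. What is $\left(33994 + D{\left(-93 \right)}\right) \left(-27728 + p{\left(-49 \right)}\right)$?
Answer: $-939896016 - 11626671 i \approx -9.399 \cdot 10^{8} - 1.1627 \cdot 10^{7} i$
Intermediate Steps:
$t{\left(h,b \right)} = -4$
$p{\left(S \right)} = S^{\frac{3}{2}}$
$D{\left(o \right)} = -4 + o$ ($D{\left(o \right)} = \left(0 - 4\right) + o = -4 + o$)
$\left(33994 + D{\left(-93 \right)}\right) \left(-27728 + p{\left(-49 \right)}\right) = \left(33994 - 97\right) \left(-27728 + \left(-49\right)^{\frac{3}{2}}\right) = \left(33994 - 97\right) \left(-27728 - 343 i\right) = 33897 \left(-27728 - 343 i\right) = -939896016 - 11626671 i$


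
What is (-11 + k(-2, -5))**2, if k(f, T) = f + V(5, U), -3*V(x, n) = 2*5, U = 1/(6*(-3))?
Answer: 2401/9 ≈ 266.78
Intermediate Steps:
U = -1/18 (U = 1/(-18) = -1/18 ≈ -0.055556)
V(x, n) = -10/3 (V(x, n) = -2*5/3 = -1/3*10 = -10/3)
k(f, T) = -10/3 + f (k(f, T) = f - 10/3 = -10/3 + f)
(-11 + k(-2, -5))**2 = (-11 + (-10/3 - 2))**2 = (-11 - 16/3)**2 = (-49/3)**2 = 2401/9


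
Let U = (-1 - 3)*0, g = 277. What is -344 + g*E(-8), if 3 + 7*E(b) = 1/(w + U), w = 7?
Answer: -22396/49 ≈ -457.06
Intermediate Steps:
U = 0 (U = -4*0 = 0)
E(b) = -20/49 (E(b) = -3/7 + 1/(7*(7 + 0)) = -3/7 + (⅐)/7 = -3/7 + (⅐)*(⅐) = -3/7 + 1/49 = -20/49)
-344 + g*E(-8) = -344 + 277*(-20/49) = -344 - 5540/49 = -22396/49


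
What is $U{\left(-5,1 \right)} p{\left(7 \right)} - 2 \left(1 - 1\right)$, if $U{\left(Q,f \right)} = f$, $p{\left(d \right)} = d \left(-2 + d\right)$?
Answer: $35$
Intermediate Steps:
$U{\left(-5,1 \right)} p{\left(7 \right)} - 2 \left(1 - 1\right) = 1 \cdot 7 \left(-2 + 7\right) - 2 \left(1 - 1\right) = 1 \cdot 7 \cdot 5 - 0 = 1 \cdot 35 + 0 = 35 + 0 = 35$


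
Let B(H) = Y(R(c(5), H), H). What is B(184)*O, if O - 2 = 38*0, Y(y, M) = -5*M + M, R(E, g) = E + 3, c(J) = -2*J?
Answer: -1472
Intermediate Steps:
R(E, g) = 3 + E
Y(y, M) = -4*M
B(H) = -4*H
O = 2 (O = 2 + 38*0 = 2 + 0 = 2)
B(184)*O = -4*184*2 = -736*2 = -1472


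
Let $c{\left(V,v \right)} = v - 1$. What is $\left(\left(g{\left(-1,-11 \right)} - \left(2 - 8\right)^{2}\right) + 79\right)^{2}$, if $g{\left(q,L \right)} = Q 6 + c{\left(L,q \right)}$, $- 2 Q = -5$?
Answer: $3136$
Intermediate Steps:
$Q = \frac{5}{2}$ ($Q = \left(- \frac{1}{2}\right) \left(-5\right) = \frac{5}{2} \approx 2.5$)
$c{\left(V,v \right)} = -1 + v$
$g{\left(q,L \right)} = 14 + q$ ($g{\left(q,L \right)} = \frac{5}{2} \cdot 6 + \left(-1 + q\right) = 15 + \left(-1 + q\right) = 14 + q$)
$\left(\left(g{\left(-1,-11 \right)} - \left(2 - 8\right)^{2}\right) + 79\right)^{2} = \left(\left(\left(14 - 1\right) - \left(2 - 8\right)^{2}\right) + 79\right)^{2} = \left(\left(13 - \left(-6\right)^{2}\right) + 79\right)^{2} = \left(\left(13 - 36\right) + 79\right)^{2} = \left(-23 + 79\right)^{2} = 56^{2} = 3136$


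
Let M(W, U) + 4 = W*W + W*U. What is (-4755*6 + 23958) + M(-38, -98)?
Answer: 592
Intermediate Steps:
M(W, U) = -4 + W**2 + U*W (M(W, U) = -4 + (W*W + W*U) = -4 + (W**2 + U*W) = -4 + W**2 + U*W)
(-4755*6 + 23958) + M(-38, -98) = (-4755*6 + 23958) + (-4 + (-38)**2 - 98*(-38)) = (-28530 + 23958) + (-4 + 1444 + 3724) = -4572 + 5164 = 592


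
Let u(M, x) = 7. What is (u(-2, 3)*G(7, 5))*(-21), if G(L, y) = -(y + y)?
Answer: 1470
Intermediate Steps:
G(L, y) = -2*y
(u(-2, 3)*G(7, 5))*(-21) = (7*(-2*5))*(-21) = (7*(-10))*(-21) = -70*(-21) = 1470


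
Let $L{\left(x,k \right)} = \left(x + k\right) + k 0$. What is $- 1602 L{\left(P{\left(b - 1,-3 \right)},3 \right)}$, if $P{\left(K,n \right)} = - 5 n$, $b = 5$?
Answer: $-28836$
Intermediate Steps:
$L{\left(x,k \right)} = k + x$ ($L{\left(x,k \right)} = \left(k + x\right) + 0 = k + x$)
$- 1602 L{\left(P{\left(b - 1,-3 \right)},3 \right)} = - 1602 \left(3 - -15\right) = - 1602 \left(3 + 15\right) = \left(-1602\right) 18 = -28836$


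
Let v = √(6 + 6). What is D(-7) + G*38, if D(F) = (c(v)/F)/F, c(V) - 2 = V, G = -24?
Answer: -44686/49 + 2*√3/49 ≈ -911.89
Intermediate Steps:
v = 2*√3 (v = √12 = 2*√3 ≈ 3.4641)
c(V) = 2 + V
D(F) = (2 + 2*√3)/F² (D(F) = ((2 + 2*√3)/F)/F = (2 + 2*√3)/F²)
D(-7) + G*38 = 2*(1 + √3)/(-7)² - 24*38 = 2*(1/49)*(1 + √3) - 912 = (2/49 + 2*√3/49) - 912 = -44686/49 + 2*√3/49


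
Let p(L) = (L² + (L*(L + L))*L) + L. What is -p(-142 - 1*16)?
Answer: 7863818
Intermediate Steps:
p(L) = L + L² + 2*L³ (p(L) = (L² + (L*(2*L))*L) + L = (L² + (2*L²)*L) + L = (L² + 2*L³) + L = L + L² + 2*L³)
-p(-142 - 1*16) = -(-142 - 1*16)*(1 + (-142 - 1*16) + 2*(-142 - 1*16)²) = -(-142 - 16)*(1 + (-142 - 16) + 2*(-142 - 16)²) = -(-158)*(1 - 158 + 2*(-158)²) = -(-158)*(1 - 158 + 2*24964) = -(-158)*(1 - 158 + 49928) = -(-158)*49771 = -1*(-7863818) = 7863818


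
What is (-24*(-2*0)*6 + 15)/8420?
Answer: 3/1684 ≈ 0.0017815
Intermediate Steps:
(-24*(-2*0)*6 + 15)/8420 = (-0*6 + 15)*(1/8420) = (-24*0 + 15)*(1/8420) = (0 + 15)*(1/8420) = 15*(1/8420) = 3/1684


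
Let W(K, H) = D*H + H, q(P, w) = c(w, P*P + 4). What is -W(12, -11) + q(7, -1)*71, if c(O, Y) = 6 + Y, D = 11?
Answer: 4321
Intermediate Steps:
q(P, w) = 10 + P² (q(P, w) = 6 + (P*P + 4) = 6 + (P² + 4) = 6 + (4 + P²) = 10 + P²)
W(K, H) = 12*H (W(K, H) = 11*H + H = 12*H)
-W(12, -11) + q(7, -1)*71 = -12*(-11) + (10 + 7²)*71 = -1*(-132) + (10 + 49)*71 = 132 + 59*71 = 132 + 4189 = 4321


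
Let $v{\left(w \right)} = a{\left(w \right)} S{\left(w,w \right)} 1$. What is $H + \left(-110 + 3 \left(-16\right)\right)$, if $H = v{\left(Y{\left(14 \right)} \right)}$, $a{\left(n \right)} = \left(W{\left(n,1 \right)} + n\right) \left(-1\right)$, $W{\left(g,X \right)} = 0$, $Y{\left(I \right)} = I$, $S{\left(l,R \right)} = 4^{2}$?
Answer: $-382$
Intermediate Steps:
$S{\left(l,R \right)} = 16$
$a{\left(n \right)} = - n$ ($a{\left(n \right)} = \left(0 + n\right) \left(-1\right) = n \left(-1\right) = - n$)
$v{\left(w \right)} = - 16 w$ ($v{\left(w \right)} = - w 16 \cdot 1 = - 16 w 1 = - 16 w$)
$H = -224$ ($H = \left(-16\right) 14 = -224$)
$H + \left(-110 + 3 \left(-16\right)\right) = -224 + \left(-110 + 3 \left(-16\right)\right) = -224 - 158 = -382$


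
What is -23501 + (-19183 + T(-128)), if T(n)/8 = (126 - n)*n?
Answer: -302780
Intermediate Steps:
T(n) = 8*n*(126 - n) (T(n) = 8*((126 - n)*n) = 8*(n*(126 - n)) = 8*n*(126 - n))
-23501 + (-19183 + T(-128)) = -23501 + (-19183 + 8*(-128)*(126 - 1*(-128))) = -23501 + (-19183 + 8*(-128)*(126 + 128)) = -23501 + (-19183 + 8*(-128)*254) = -23501 + (-19183 - 260096) = -23501 - 279279 = -302780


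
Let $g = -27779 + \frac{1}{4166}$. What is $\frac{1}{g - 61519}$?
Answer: $- \frac{4166}{372015467} \approx -1.1198 \cdot 10^{-5}$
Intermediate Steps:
$g = - \frac{115727313}{4166}$ ($g = -27779 + \frac{1}{4166} = - \frac{115727313}{4166} \approx -27779.0$)
$\frac{1}{g - 61519} = \frac{1}{- \frac{115727313}{4166} - 61519} = \frac{1}{- \frac{372015467}{4166}} = - \frac{4166}{372015467}$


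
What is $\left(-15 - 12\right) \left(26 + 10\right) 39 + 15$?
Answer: $-37893$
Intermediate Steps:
$\left(-15 - 12\right) \left(26 + 10\right) 39 + 15 = \left(-15 - 12\right) 36 \cdot 39 + 15 = \left(-27\right) 36 \cdot 39 + 15 = \left(-972\right) 39 + 15 = -37908 + 15 = -37893$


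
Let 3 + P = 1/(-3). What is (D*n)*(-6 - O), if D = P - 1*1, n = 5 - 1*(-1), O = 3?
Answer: 234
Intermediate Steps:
P = -10/3 (P = -3 + 1/(-3) = -3 - 1/3 = -10/3 ≈ -3.3333)
n = 6 (n = 5 + 1 = 6)
D = -13/3 (D = -10/3 - 1*1 = -10/3 - 1 = -13/3 ≈ -4.3333)
(D*n)*(-6 - O) = (-13/3*6)*(-6 - 1*3) = -26*(-6 - 3) = -26*(-9) = 234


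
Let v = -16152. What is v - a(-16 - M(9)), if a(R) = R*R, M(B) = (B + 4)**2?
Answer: -50377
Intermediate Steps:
M(B) = (4 + B)**2
a(R) = R**2
v - a(-16 - M(9)) = -16152 - (-16 - (4 + 9)**2)**2 = -16152 - (-16 - 1*13**2)**2 = -16152 - (-16 - 1*169)**2 = -16152 - (-16 - 169)**2 = -16152 - 1*(-185)**2 = -16152 - 1*34225 = -16152 - 34225 = -50377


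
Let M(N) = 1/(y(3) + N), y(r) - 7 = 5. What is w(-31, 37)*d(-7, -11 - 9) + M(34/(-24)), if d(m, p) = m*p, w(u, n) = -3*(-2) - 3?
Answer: 53352/127 ≈ 420.09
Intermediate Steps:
y(r) = 12 (y(r) = 7 + 5 = 12)
w(u, n) = 3 (w(u, n) = 6 - 3 = 3)
M(N) = 1/(12 + N)
w(-31, 37)*d(-7, -11 - 9) + M(34/(-24)) = 3*(-7*(-11 - 9)) + 1/(12 + 34/(-24)) = 3*(-7*(-20)) + 1/(12 + 34*(-1/24)) = 3*140 + 1/(12 - 17/12) = 420 + 1/(127/12) = 420 + 12/127 = 53352/127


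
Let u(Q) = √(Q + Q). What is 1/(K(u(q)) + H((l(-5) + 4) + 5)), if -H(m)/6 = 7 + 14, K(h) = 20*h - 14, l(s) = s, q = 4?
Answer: -7/820 - √2/410 ≈ -0.011986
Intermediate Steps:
u(Q) = √2*√Q (u(Q) = √(2*Q) = √2*√Q)
K(h) = -14 + 20*h
H(m) = -126 (H(m) = -6*(7 + 14) = -6*21 = -126)
1/(K(u(q)) + H((l(-5) + 4) + 5)) = 1/((-14 + 20*(√2*√4)) - 126) = 1/((-14 + 20*(√2*2)) - 126) = 1/((-14 + 20*(2*√2)) - 126) = 1/((-14 + 40*√2) - 126) = 1/(-140 + 40*√2)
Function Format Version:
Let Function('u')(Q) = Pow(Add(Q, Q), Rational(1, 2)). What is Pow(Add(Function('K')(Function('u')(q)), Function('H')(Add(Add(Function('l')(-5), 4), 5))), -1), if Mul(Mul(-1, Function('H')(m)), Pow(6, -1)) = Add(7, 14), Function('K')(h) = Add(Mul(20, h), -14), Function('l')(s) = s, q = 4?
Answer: Add(Rational(-7, 820), Mul(Rational(-1, 410), Pow(2, Rational(1, 2)))) ≈ -0.011986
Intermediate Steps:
Function('u')(Q) = Mul(Pow(2, Rational(1, 2)), Pow(Q, Rational(1, 2))) (Function('u')(Q) = Pow(Mul(2, Q), Rational(1, 2)) = Mul(Pow(2, Rational(1, 2)), Pow(Q, Rational(1, 2))))
Function('K')(h) = Add(-14, Mul(20, h))
Function('H')(m) = -126 (Function('H')(m) = Mul(-6, Add(7, 14)) = Mul(-6, 21) = -126)
Pow(Add(Function('K')(Function('u')(q)), Function('H')(Add(Add(Function('l')(-5), 4), 5))), -1) = Pow(Add(Add(-14, Mul(20, Mul(Pow(2, Rational(1, 2)), Pow(4, Rational(1, 2))))), -126), -1) = Pow(Add(Add(-14, Mul(20, Mul(Pow(2, Rational(1, 2)), 2))), -126), -1) = Pow(Add(Add(-14, Mul(20, Mul(2, Pow(2, Rational(1, 2))))), -126), -1) = Pow(Add(Add(-14, Mul(40, Pow(2, Rational(1, 2)))), -126), -1) = Pow(Add(-140, Mul(40, Pow(2, Rational(1, 2)))), -1)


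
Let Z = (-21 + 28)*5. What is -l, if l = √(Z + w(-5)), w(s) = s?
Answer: -√30 ≈ -5.4772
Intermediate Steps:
Z = 35 (Z = 7*5 = 35)
l = √30 (l = √(35 - 5) = √30 ≈ 5.4772)
-l = -√30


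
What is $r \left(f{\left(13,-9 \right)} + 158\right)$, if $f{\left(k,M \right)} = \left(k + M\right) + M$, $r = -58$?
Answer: $-8874$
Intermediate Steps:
$f{\left(k,M \right)} = k + 2 M$ ($f{\left(k,M \right)} = \left(M + k\right) + M = k + 2 M$)
$r \left(f{\left(13,-9 \right)} + 158\right) = - 58 \left(\left(13 + 2 \left(-9\right)\right) + 158\right) = - 58 \left(\left(13 - 18\right) + 158\right) = - 58 \left(-5 + 158\right) = \left(-58\right) 153 = -8874$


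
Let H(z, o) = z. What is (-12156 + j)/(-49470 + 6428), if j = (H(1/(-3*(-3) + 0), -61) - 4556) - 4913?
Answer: 97312/193689 ≈ 0.50241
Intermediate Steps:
j = -85220/9 (j = (1/(-3*(-3) + 0) - 4556) - 4913 = (1/(9 + 0) - 4556) - 4913 = (1/9 - 4556) - 4913 = (⅑ - 4556) - 4913 = -41003/9 - 4913 = -85220/9 ≈ -9468.9)
(-12156 + j)/(-49470 + 6428) = (-12156 - 85220/9)/(-49470 + 6428) = -194624/9/(-43042) = -194624/9*(-1/43042) = 97312/193689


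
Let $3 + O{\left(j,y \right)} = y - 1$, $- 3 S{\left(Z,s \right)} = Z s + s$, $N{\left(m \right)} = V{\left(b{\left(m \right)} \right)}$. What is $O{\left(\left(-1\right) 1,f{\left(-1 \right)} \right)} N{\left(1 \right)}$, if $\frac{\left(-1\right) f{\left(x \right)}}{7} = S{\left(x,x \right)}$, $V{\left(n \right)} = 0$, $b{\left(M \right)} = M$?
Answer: $0$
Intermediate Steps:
$N{\left(m \right)} = 0$
$S{\left(Z,s \right)} = - \frac{s}{3} - \frac{Z s}{3}$ ($S{\left(Z,s \right)} = - \frac{Z s + s}{3} = - \frac{s + Z s}{3} = - \frac{s}{3} - \frac{Z s}{3}$)
$f{\left(x \right)} = \frac{7 x \left(1 + x\right)}{3}$ ($f{\left(x \right)} = - 7 \left(- \frac{x \left(1 + x\right)}{3}\right) = \frac{7 x \left(1 + x\right)}{3}$)
$O{\left(j,y \right)} = -4 + y$ ($O{\left(j,y \right)} = -3 + \left(y - 1\right) = -3 + \left(-1 + y\right) = -4 + y$)
$O{\left(\left(-1\right) 1,f{\left(-1 \right)} \right)} N{\left(1 \right)} = \left(-4 + \frac{7}{3} \left(-1\right) \left(1 - 1\right)\right) 0 = \left(-4 + \frac{7}{3} \left(-1\right) 0\right) 0 = \left(-4 + 0\right) 0 = \left(-4\right) 0 = 0$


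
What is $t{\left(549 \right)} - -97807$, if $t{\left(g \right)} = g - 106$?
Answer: $98250$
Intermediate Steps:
$t{\left(g \right)} = -106 + g$
$t{\left(549 \right)} - -97807 = \left(-106 + 549\right) - -97807 = 443 + 97807 = 98250$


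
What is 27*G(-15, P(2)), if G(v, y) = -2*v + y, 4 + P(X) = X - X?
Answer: 702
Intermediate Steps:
P(X) = -4 (P(X) = -4 + (X - X) = -4 + 0 = -4)
G(v, y) = y - 2*v
27*G(-15, P(2)) = 27*(-4 - 2*(-15)) = 27*(-4 + 30) = 27*26 = 702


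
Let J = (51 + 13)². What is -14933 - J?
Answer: -19029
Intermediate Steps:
J = 4096 (J = 64² = 4096)
-14933 - J = -14933 - 1*4096 = -14933 - 4096 = -19029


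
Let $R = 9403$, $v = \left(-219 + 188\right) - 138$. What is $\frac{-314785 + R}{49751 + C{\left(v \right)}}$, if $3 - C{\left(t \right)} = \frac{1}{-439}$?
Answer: $- \frac{4062506}{661879} \approx -6.1378$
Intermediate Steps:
$v = -169$ ($v = -31 - 138 = -169$)
$C{\left(t \right)} = \frac{1318}{439}$ ($C{\left(t \right)} = 3 - \frac{1}{-439} = 3 - - \frac{1}{439} = 3 + \frac{1}{439} = \frac{1318}{439}$)
$\frac{-314785 + R}{49751 + C{\left(v \right)}} = \frac{-314785 + 9403}{49751 + \frac{1318}{439}} = - \frac{305382}{\frac{21842007}{439}} = \left(-305382\right) \frac{439}{21842007} = - \frac{4062506}{661879}$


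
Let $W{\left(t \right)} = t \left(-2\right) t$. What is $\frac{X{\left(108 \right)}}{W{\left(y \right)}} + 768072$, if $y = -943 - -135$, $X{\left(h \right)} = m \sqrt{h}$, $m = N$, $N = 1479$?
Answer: $768072 - \frac{4437 \sqrt{3}}{652864} \approx 7.6807 \cdot 10^{5}$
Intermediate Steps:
$m = 1479$
$X{\left(h \right)} = 1479 \sqrt{h}$
$y = -808$ ($y = -943 + 135 = -808$)
$W{\left(t \right)} = - 2 t^{2}$ ($W{\left(t \right)} = - 2 t t = - 2 t^{2}$)
$\frac{X{\left(108 \right)}}{W{\left(y \right)}} + 768072 = \frac{1479 \sqrt{108}}{\left(-2\right) \left(-808\right)^{2}} + 768072 = \frac{1479 \cdot 6 \sqrt{3}}{\left(-2\right) 652864} + 768072 = \frac{8874 \sqrt{3}}{-1305728} + 768072 = 8874 \sqrt{3} \left(- \frac{1}{1305728}\right) + 768072 = - \frac{4437 \sqrt{3}}{652864} + 768072 = 768072 - \frac{4437 \sqrt{3}}{652864}$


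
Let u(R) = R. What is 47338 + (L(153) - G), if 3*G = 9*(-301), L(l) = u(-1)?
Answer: 48240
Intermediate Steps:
L(l) = -1
G = -903 (G = (9*(-301))/3 = (⅓)*(-2709) = -903)
47338 + (L(153) - G) = 47338 + (-1 - 1*(-903)) = 47338 + (-1 + 903) = 47338 + 902 = 48240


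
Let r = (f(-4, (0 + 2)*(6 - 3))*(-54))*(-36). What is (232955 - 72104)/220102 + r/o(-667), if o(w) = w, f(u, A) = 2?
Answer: -748468959/146808034 ≈ -5.0983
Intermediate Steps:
r = 3888 (r = (2*(-54))*(-36) = -108*(-36) = 3888)
(232955 - 72104)/220102 + r/o(-667) = (232955 - 72104)/220102 + 3888/(-667) = 160851*(1/220102) + 3888*(-1/667) = 160851/220102 - 3888/667 = -748468959/146808034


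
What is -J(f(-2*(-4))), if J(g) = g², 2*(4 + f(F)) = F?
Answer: 0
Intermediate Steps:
f(F) = -4 + F/2
-J(f(-2*(-4))) = -(-4 + (-2*(-4))/2)² = -(-4 + (½)*8)² = -(-4 + 4)² = -1*0² = -1*0 = 0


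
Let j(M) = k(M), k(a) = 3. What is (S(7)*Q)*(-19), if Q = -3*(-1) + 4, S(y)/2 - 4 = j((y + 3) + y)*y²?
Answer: -40166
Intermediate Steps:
j(M) = 3
S(y) = 8 + 6*y² (S(y) = 8 + 2*(3*y²) = 8 + 6*y²)
Q = 7 (Q = 3 + 4 = 7)
(S(7)*Q)*(-19) = ((8 + 6*7²)*7)*(-19) = ((8 + 6*49)*7)*(-19) = ((8 + 294)*7)*(-19) = (302*7)*(-19) = 2114*(-19) = -40166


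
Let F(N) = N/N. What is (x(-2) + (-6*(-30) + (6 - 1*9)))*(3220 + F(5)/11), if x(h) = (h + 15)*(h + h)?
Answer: 4427625/11 ≈ 4.0251e+5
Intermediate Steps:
F(N) = 1
x(h) = 2*h*(15 + h) (x(h) = (15 + h)*(2*h) = 2*h*(15 + h))
(x(-2) + (-6*(-30) + (6 - 1*9)))*(3220 + F(5)/11) = (2*(-2)*(15 - 2) + (-6*(-30) + (6 - 1*9)))*(3220 + 1/11) = (2*(-2)*13 + (180 + (6 - 9)))*(3220 + 1*(1/11)) = (-52 + (180 - 3))*(3220 + 1/11) = (-52 + 177)*(35421/11) = 125*(35421/11) = 4427625/11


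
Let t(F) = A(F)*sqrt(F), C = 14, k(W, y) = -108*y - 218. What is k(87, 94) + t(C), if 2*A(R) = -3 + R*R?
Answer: -10370 + 193*sqrt(14)/2 ≈ -10009.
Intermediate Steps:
A(R) = -3/2 + R**2/2 (A(R) = (-3 + R*R)/2 = (-3 + R**2)/2 = -3/2 + R**2/2)
k(W, y) = -218 - 108*y
t(F) = sqrt(F)*(-3/2 + F**2/2) (t(F) = (-3/2 + F**2/2)*sqrt(F) = sqrt(F)*(-3/2 + F**2/2))
k(87, 94) + t(C) = (-218 - 108*94) + sqrt(14)*(-3 + 14**2)/2 = (-218 - 10152) + sqrt(14)*(-3 + 196)/2 = -10370 + (1/2)*sqrt(14)*193 = -10370 + 193*sqrt(14)/2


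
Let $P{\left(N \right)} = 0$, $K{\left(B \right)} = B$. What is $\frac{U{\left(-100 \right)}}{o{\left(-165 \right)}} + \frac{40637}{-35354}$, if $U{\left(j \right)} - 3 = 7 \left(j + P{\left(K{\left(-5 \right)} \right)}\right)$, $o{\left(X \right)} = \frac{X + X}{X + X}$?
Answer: $- \frac{24682375}{35354} \approx -698.15$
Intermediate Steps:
$o{\left(X \right)} = 1$ ($o{\left(X \right)} = \frac{2 X}{2 X} = 2 X \frac{1}{2 X} = 1$)
$U{\left(j \right)} = 3 + 7 j$ ($U{\left(j \right)} = 3 + 7 \left(j + 0\right) = 3 + 7 j$)
$\frac{U{\left(-100 \right)}}{o{\left(-165 \right)}} + \frac{40637}{-35354} = \frac{3 + 7 \left(-100\right)}{1} + \frac{40637}{-35354} = \left(3 - 700\right) 1 + 40637 \left(- \frac{1}{35354}\right) = \left(-697\right) 1 - \frac{40637}{35354} = -697 - \frac{40637}{35354} = - \frac{24682375}{35354}$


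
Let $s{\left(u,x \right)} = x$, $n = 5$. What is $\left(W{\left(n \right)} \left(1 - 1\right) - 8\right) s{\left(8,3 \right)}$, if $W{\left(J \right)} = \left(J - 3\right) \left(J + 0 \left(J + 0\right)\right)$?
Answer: $-24$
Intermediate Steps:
$W{\left(J \right)} = J \left(-3 + J\right)$ ($W{\left(J \right)} = \left(-3 + J\right) \left(J + 0 J\right) = \left(-3 + J\right) \left(J + 0\right) = \left(-3 + J\right) J = J \left(-3 + J\right)$)
$\left(W{\left(n \right)} \left(1 - 1\right) - 8\right) s{\left(8,3 \right)} = \left(5 \left(-3 + 5\right) \left(1 - 1\right) - 8\right) 3 = \left(5 \cdot 2 \cdot 0 - 8\right) 3 = \left(10 \cdot 0 - 8\right) 3 = \left(0 - 8\right) 3 = \left(-8\right) 3 = -24$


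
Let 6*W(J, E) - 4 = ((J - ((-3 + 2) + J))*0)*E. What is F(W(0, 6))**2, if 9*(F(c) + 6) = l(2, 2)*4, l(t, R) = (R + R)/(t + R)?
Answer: 2500/81 ≈ 30.864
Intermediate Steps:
l(t, R) = 2*R/(R + t) (l(t, R) = (2*R)/(R + t) = 2*R/(R + t))
W(J, E) = 2/3 (W(J, E) = 2/3 + (((J - ((-3 + 2) + J))*0)*E)/6 = 2/3 + (((J - (-1 + J))*0)*E)/6 = 2/3 + (((J + (1 - J))*0)*E)/6 = 2/3 + ((1*0)*E)/6 = 2/3 + (0*E)/6 = 2/3 + (1/6)*0 = 2/3 + 0 = 2/3)
F(c) = -50/9 (F(c) = -6 + ((2*2/(2 + 2))*4)/9 = -6 + ((2*2/4)*4)/9 = -6 + ((2*2*(1/4))*4)/9 = -6 + (1*4)/9 = -6 + (1/9)*4 = -6 + 4/9 = -50/9)
F(W(0, 6))**2 = (-50/9)**2 = 2500/81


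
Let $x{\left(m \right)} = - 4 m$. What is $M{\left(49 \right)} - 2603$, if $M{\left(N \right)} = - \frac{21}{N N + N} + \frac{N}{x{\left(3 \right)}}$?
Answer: $- \frac{5474893}{2100} \approx -2607.1$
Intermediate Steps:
$M{\left(N \right)} = - \frac{21}{N + N^{2}} - \frac{N}{12}$ ($M{\left(N \right)} = - \frac{21}{N N + N} + \frac{N}{\left(-4\right) 3} = - \frac{21}{N^{2} + N} + \frac{N}{-12} = - \frac{21}{N + N^{2}} + N \left(- \frac{1}{12}\right) = - \frac{21}{N + N^{2}} - \frac{N}{12}$)
$M{\left(49 \right)} - 2603 = \frac{-252 - 49^{2} - 49^{3}}{12 \cdot 49 \left(1 + 49\right)} - 2603 = \frac{1}{12} \cdot \frac{1}{49} \cdot \frac{1}{50} \left(-252 - 2401 - 117649\right) - 2603 = \frac{1}{12} \cdot \frac{1}{49} \cdot \frac{1}{50} \left(-120302\right) - 2603 = - \frac{8593}{2100} - 2603 = - \frac{5474893}{2100}$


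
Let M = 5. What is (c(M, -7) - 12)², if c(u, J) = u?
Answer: 49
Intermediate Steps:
(c(M, -7) - 12)² = (5 - 12)² = (-7)² = 49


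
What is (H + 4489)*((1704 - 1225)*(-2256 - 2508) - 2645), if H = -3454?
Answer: -2364562035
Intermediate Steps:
(H + 4489)*((1704 - 1225)*(-2256 - 2508) - 2645) = (-3454 + 4489)*((1704 - 1225)*(-2256 - 2508) - 2645) = 1035*(479*(-4764) - 2645) = 1035*(-2281956 - 2645) = 1035*(-2284601) = -2364562035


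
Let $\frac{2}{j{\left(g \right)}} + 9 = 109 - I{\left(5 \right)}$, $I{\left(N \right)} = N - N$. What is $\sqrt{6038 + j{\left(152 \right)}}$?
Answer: $\frac{\sqrt{603802}}{10} \approx 77.705$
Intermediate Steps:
$I{\left(N \right)} = 0$
$j{\left(g \right)} = \frac{1}{50}$ ($j{\left(g \right)} = \frac{2}{-9 + \left(109 - 0\right)} = \frac{2}{-9 + \left(109 + 0\right)} = \frac{2}{-9 + 109} = \frac{2}{100} = 2 \cdot \frac{1}{100} = \frac{1}{50}$)
$\sqrt{6038 + j{\left(152 \right)}} = \sqrt{6038 + \frac{1}{50}} = \sqrt{\frac{301901}{50}} = \frac{\sqrt{603802}}{10}$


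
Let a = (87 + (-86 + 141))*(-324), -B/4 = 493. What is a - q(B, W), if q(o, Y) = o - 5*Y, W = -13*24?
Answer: -45596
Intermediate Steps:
B = -1972 (B = -4*493 = -1972)
W = -312
a = -46008 (a = (87 + 55)*(-324) = 142*(-324) = -46008)
a - q(B, W) = -46008 - (-1972 - 5*(-312)) = -46008 - (-1972 + 1560) = -46008 - 1*(-412) = -46008 + 412 = -45596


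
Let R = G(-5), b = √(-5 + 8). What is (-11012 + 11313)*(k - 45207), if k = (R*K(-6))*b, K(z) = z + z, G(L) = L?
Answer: -13607307 + 18060*√3 ≈ -1.3576e+7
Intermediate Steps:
b = √3 ≈ 1.7320
R = -5
K(z) = 2*z
k = 60*√3 (k = (-10*(-6))*√3 = (-5*(-12))*√3 = 60*√3 ≈ 103.92)
(-11012 + 11313)*(k - 45207) = (-11012 + 11313)*(60*√3 - 45207) = 301*(-45207 + 60*√3) = -13607307 + 18060*√3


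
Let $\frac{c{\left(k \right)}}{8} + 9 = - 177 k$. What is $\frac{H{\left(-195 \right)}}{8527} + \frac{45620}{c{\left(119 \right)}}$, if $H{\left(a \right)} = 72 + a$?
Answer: $- \frac{102434147}{359361888} \approx -0.28504$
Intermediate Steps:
$c{\left(k \right)} = -72 - 1416 k$ ($c{\left(k \right)} = -72 + 8 \left(- 177 k\right) = -72 - 1416 k$)
$\frac{H{\left(-195 \right)}}{8527} + \frac{45620}{c{\left(119 \right)}} = \frac{72 - 195}{8527} + \frac{45620}{-72 - 168504} = \left(-123\right) \frac{1}{8527} + \frac{45620}{-72 - 168504} = - \frac{123}{8527} + \frac{45620}{-168576} = - \frac{123}{8527} + 45620 \left(- \frac{1}{168576}\right) = - \frac{123}{8527} - \frac{11405}{42144} = - \frac{102434147}{359361888}$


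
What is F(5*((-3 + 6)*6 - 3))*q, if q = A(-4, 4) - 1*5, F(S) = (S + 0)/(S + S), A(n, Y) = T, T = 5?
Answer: 0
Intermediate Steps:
A(n, Y) = 5
F(S) = ½ (F(S) = S/((2*S)) = S*(1/(2*S)) = ½)
q = 0 (q = 5 - 1*5 = 5 - 5 = 0)
F(5*((-3 + 6)*6 - 3))*q = (½)*0 = 0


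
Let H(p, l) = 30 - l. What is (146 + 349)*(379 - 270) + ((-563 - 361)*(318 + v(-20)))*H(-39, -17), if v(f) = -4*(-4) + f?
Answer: -13582437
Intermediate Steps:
v(f) = 16 + f
(146 + 349)*(379 - 270) + ((-563 - 361)*(318 + v(-20)))*H(-39, -17) = (146 + 349)*(379 - 270) + ((-563 - 361)*(318 + (16 - 20)))*(30 - 1*(-17)) = 495*109 + (-924*(318 - 4))*(30 + 17) = 53955 - 924*314*47 = 53955 - 290136*47 = 53955 - 13636392 = -13582437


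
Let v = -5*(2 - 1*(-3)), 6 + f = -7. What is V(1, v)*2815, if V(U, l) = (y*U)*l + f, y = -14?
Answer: 948655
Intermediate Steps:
f = -13 (f = -6 - 7 = -13)
v = -25 (v = -5*(2 + 3) = -5*5 = -25)
V(U, l) = -13 - 14*U*l (V(U, l) = (-14*U)*l - 13 = -14*U*l - 13 = -13 - 14*U*l)
V(1, v)*2815 = (-13 - 14*1*(-25))*2815 = (-13 + 350)*2815 = 337*2815 = 948655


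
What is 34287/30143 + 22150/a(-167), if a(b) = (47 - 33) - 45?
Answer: -666604553/934433 ≈ -713.38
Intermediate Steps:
a(b) = -31 (a(b) = 14 - 45 = -31)
34287/30143 + 22150/a(-167) = 34287/30143 + 22150/(-31) = 34287*(1/30143) + 22150*(-1/31) = 34287/30143 - 22150/31 = -666604553/934433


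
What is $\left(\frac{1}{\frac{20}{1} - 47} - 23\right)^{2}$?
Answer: $\frac{386884}{729} \approx 530.71$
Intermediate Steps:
$\left(\frac{1}{\frac{20}{1} - 47} - 23\right)^{2} = \left(\frac{1}{20 \cdot 1 - 47} - 23\right)^{2} = \left(\frac{1}{20 - 47} - 23\right)^{2} = \left(\frac{1}{-27} - 23\right)^{2} = \left(- \frac{1}{27} - 23\right)^{2} = \left(- \frac{622}{27}\right)^{2} = \frac{386884}{729}$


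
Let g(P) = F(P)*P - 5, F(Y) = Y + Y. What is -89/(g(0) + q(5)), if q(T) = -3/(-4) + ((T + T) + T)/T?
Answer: 356/5 ≈ 71.200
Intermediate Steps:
q(T) = 15/4 (q(T) = -3*(-¼) + (2*T + T)/T = ¾ + (3*T)/T = ¾ + 3 = 15/4)
F(Y) = 2*Y
g(P) = -5 + 2*P² (g(P) = (2*P)*P - 5 = 2*P² - 5 = -5 + 2*P²)
-89/(g(0) + q(5)) = -89/((-5 + 2*0²) + 15/4) = -89/((-5 + 2*0) + 15/4) = -89/((-5 + 0) + 15/4) = -89/(-5 + 15/4) = -89/(-5/4) = -⅘*(-89) = 356/5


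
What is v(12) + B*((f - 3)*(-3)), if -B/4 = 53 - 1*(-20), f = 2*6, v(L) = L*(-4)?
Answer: 7836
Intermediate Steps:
v(L) = -4*L
f = 12
B = -292 (B = -4*(53 - 1*(-20)) = -4*(53 + 20) = -4*73 = -292)
v(12) + B*((f - 3)*(-3)) = -4*12 - 292*(12 - 3)*(-3) = -48 - 2628*(-3) = -48 - 292*(-27) = -48 + 7884 = 7836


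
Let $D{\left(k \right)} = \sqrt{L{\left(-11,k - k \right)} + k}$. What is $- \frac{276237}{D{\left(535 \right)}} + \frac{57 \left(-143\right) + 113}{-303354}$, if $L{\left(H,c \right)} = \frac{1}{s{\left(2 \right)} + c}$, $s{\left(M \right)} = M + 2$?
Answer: $\frac{4019}{151677} - \frac{552474 \sqrt{2141}}{2141} \approx -11940.0$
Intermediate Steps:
$s{\left(M \right)} = 2 + M$
$L{\left(H,c \right)} = \frac{1}{4 + c}$ ($L{\left(H,c \right)} = \frac{1}{\left(2 + 2\right) + c} = \frac{1}{4 + c}$)
$D{\left(k \right)} = \sqrt{\frac{1}{4} + k}$ ($D{\left(k \right)} = \sqrt{\frac{1}{4 + \left(k - k\right)} + k} = \sqrt{\frac{1}{4 + 0} + k} = \sqrt{\frac{1}{4} + k}$)
$- \frac{276237}{D{\left(535 \right)}} + \frac{57 \left(-143\right) + 113}{-303354} = - \frac{276237}{\frac{1}{2} \sqrt{1 + 4 \cdot 535}} + \frac{57 \left(-143\right) + 113}{-303354} = - \frac{276237}{\frac{1}{2} \sqrt{1 + 2140}} + \left(-8151 + 113\right) \left(- \frac{1}{303354}\right) = - \frac{276237}{\frac{1}{2} \sqrt{2141}} - - \frac{4019}{151677} = - 276237 \frac{2 \sqrt{2141}}{2141} + \frac{4019}{151677} = - \frac{552474 \sqrt{2141}}{2141} + \frac{4019}{151677} = \frac{4019}{151677} - \frac{552474 \sqrt{2141}}{2141}$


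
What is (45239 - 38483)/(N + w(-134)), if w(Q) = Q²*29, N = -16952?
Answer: 563/41981 ≈ 0.013411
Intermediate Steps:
w(Q) = 29*Q²
(45239 - 38483)/(N + w(-134)) = (45239 - 38483)/(-16952 + 29*(-134)²) = 6756/(-16952 + 29*17956) = 6756/(-16952 + 520724) = 6756/503772 = 6756*(1/503772) = 563/41981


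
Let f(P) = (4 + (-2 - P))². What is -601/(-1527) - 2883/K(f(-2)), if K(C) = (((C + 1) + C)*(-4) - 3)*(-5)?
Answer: -444074/114525 ≈ -3.8775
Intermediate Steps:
f(P) = (2 - P)²
K(C) = 35 + 40*C (K(C) = (((1 + C) + C)*(-4) - 3)*(-5) = ((1 + 2*C)*(-4) - 3)*(-5) = ((-4 - 8*C) - 3)*(-5) = (-7 - 8*C)*(-5) = 35 + 40*C)
-601/(-1527) - 2883/K(f(-2)) = -601/(-1527) - 2883/(35 + 40*(-2 - 2)²) = -601*(-1/1527) - 2883/(35 + 40*(-4)²) = 601/1527 - 2883/(35 + 40*16) = 601/1527 - 2883/(35 + 640) = 601/1527 - 2883/675 = 601/1527 - 2883*1/675 = 601/1527 - 961/225 = -444074/114525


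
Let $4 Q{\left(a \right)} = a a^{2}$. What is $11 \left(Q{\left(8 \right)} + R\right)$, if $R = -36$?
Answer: $1012$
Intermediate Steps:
$Q{\left(a \right)} = \frac{a^{3}}{4}$ ($Q{\left(a \right)} = \frac{a a^{2}}{4} = \frac{a^{3}}{4}$)
$11 \left(Q{\left(8 \right)} + R\right) = 11 \left(\frac{8^{3}}{4} - 36\right) = 11 \left(\frac{1}{4} \cdot 512 - 36\right) = 11 \left(128 - 36\right) = 11 \cdot 92 = 1012$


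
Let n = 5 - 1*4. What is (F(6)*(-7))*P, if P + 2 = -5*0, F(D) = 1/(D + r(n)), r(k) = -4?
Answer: 7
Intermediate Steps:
n = 1 (n = 5 - 4 = 1)
F(D) = 1/(-4 + D) (F(D) = 1/(D - 4) = 1/(-4 + D))
P = -2 (P = -2 - 5*0 = -2 + 0 = -2)
(F(6)*(-7))*P = (-7/(-4 + 6))*(-2) = (-7/2)*(-2) = ((½)*(-7))*(-2) = -7/2*(-2) = 7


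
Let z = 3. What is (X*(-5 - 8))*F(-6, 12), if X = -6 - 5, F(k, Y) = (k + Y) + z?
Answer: 1287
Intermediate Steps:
F(k, Y) = 3 + Y + k (F(k, Y) = (k + Y) + 3 = (Y + k) + 3 = 3 + Y + k)
X = -11
(X*(-5 - 8))*F(-6, 12) = (-11*(-5 - 8))*(3 + 12 - 6) = -11*(-13)*9 = 143*9 = 1287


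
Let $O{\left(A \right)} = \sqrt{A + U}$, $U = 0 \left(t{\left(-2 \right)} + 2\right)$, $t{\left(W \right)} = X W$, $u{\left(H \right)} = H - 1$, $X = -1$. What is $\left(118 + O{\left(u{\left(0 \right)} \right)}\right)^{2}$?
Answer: $\left(118 + i\right)^{2} \approx 13923.0 + 236.0 i$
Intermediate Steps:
$u{\left(H \right)} = -1 + H$
$t{\left(W \right)} = - W$
$U = 0$ ($U = 0 \left(\left(-1\right) \left(-2\right) + 2\right) = 0 \left(2 + 2\right) = 0 \cdot 4 = 0$)
$O{\left(A \right)} = \sqrt{A}$ ($O{\left(A \right)} = \sqrt{A + 0} = \sqrt{A}$)
$\left(118 + O{\left(u{\left(0 \right)} \right)}\right)^{2} = \left(118 + \sqrt{-1 + 0}\right)^{2} = \left(118 + \sqrt{-1}\right)^{2} = \left(118 + i\right)^{2}$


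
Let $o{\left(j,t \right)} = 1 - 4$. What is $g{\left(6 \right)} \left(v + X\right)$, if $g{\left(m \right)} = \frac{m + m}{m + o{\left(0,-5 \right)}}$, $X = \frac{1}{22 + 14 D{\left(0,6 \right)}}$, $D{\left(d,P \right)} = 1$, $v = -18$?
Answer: $- \frac{647}{9} \approx -71.889$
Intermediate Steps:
$o{\left(j,t \right)} = -3$
$X = \frac{1}{36}$ ($X = \frac{1}{22 + 14 \cdot 1} = \frac{1}{22 + 14} = \frac{1}{36} \approx 0.027778$)
$g{\left(m \right)} = \frac{2 m}{-3 + m}$ ($g{\left(m \right)} = \frac{m + m}{m - 3} = \frac{2 m}{-3 + m}$)
$g{\left(6 \right)} \left(v + X\right) = 2 \cdot 6 \frac{1}{-3 + 6} \left(-18 + \frac{1}{36}\right) = 2 \cdot 6 \cdot \frac{1}{3} \left(- \frac{647}{36}\right) = 4 \left(- \frac{647}{36}\right) = - \frac{647}{9}$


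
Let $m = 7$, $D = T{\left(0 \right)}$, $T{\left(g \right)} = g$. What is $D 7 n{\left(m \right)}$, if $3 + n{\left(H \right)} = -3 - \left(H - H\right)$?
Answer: $0$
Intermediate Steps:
$D = 0$
$n{\left(H \right)} = -6$ ($n{\left(H \right)} = -3 - 3 = -6$)
$D 7 n{\left(m \right)} = 0 \cdot 7 \left(-6\right) = 0 \left(-6\right) = 0$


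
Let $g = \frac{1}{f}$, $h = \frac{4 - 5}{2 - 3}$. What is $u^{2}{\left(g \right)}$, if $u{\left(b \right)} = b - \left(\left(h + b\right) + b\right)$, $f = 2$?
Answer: $\frac{9}{4} \approx 2.25$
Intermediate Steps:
$h = 1$ ($h = - \frac{1}{-1} = \left(-1\right) \left(-1\right) = 1$)
$g = \frac{1}{2} \approx 0.5$
$u{\left(b \right)} = -1 - b$ ($u{\left(b \right)} = b - \left(\left(1 + b\right) + b\right) = b - \left(1 + 2 b\right) = -1 - b$)
$u^{2}{\left(g \right)} = \left(-1 - \frac{1}{2}\right)^{2} = \left(- \frac{3}{2}\right)^{2} = \frac{9}{4}$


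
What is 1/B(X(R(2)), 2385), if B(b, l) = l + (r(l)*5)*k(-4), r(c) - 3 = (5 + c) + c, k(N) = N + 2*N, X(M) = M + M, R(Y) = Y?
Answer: -1/284295 ≈ -3.5175e-6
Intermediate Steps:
X(M) = 2*M
k(N) = 3*N
r(c) = 8 + 2*c (r(c) = 3 + ((5 + c) + c) = 3 + (5 + 2*c) = 8 + 2*c)
B(b, l) = -480 - 119*l (B(b, l) = l + ((8 + 2*l)*5)*(3*(-4)) = l + (40 + 10*l)*(-12) = l + (-480 - 120*l) = -480 - 119*l)
1/B(X(R(2)), 2385) = 1/(-480 - 119*2385) = 1/(-480 - 283815) = 1/(-284295) = -1/284295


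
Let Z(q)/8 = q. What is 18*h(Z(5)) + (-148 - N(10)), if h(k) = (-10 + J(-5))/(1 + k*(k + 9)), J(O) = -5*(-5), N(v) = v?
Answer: -309568/1961 ≈ -157.86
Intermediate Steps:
J(O) = 25
Z(q) = 8*q
h(k) = 15/(1 + k*(9 + k)) (h(k) = (-10 + 25)/(1 + k*(k + 9)) = 15/(1 + k*(9 + k)))
18*h(Z(5)) + (-148 - N(10)) = 18*(15/(1 + (8*5)² + 9*(8*5))) + (-148 - 1*10) = 18*(15/(1 + 40² + 9*40)) + (-148 - 10) = 18*(15/(1 + 1600 + 360)) - 158 = 18*(15/1961) - 158 = 270/1961 - 158 = -309568/1961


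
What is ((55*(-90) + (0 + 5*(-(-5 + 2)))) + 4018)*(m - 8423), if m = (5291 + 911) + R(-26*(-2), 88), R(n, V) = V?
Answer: 1955961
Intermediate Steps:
m = 6290 (m = (5291 + 911) + 88 = 6202 + 88 = 6290)
((55*(-90) + (0 + 5*(-(-5 + 2)))) + 4018)*(m - 8423) = ((55*(-90) + (0 + 5*(-(-5 + 2)))) + 4018)*(6290 - 8423) = ((-4950 + (0 + 5*(-1*(-3)))) + 4018)*(-2133) = ((-4950 + (0 + 5*3)) + 4018)*(-2133) = ((-4950 + (0 + 15)) + 4018)*(-2133) = ((-4950 + 15) + 4018)*(-2133) = (-4935 + 4018)*(-2133) = -917*(-2133) = 1955961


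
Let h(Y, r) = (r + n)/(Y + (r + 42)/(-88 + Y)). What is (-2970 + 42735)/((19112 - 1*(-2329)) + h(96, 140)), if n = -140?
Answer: 13255/7147 ≈ 1.8546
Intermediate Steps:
h(Y, r) = (-140 + r)/(Y + (42 + r)/(-88 + Y)) (h(Y, r) = (r - 140)/(Y + (r + 42)/(-88 + Y)) = (-140 + r)/(Y + (42 + r)/(-88 + Y)))
(-2970 + 42735)/((19112 - 1*(-2329)) + h(96, 140)) = (-2970 + 42735)/((19112 - 1*(-2329)) + (12320 - 140*96 - 88*140 + 96*140)/(42 + 140 + 96² - 88*96)) = 39765/((19112 + 2329) + (12320 - 13440 - 12320 + 13440)/(42 + 140 + 9216 - 8448)) = 39765/(21441 + 0/950) = 39765/(21441 + (1/950)*0) = 39765/(21441 + 0) = 39765/21441 = 39765*(1/21441) = 13255/7147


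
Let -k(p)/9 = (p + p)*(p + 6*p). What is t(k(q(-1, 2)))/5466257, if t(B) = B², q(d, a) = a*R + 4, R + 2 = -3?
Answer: 20575296/5466257 ≈ 3.7641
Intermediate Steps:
R = -5 (R = -2 - 3 = -5)
q(d, a) = 4 - 5*a (q(d, a) = a*(-5) + 4 = -5*a + 4 = 4 - 5*a)
k(p) = -126*p² (k(p) = -9*(p + p)*(p + 6*p) = -9*2*p*7*p = -126*p²)
t(k(q(-1, 2)))/5466257 = (-126*(4 - 5*2)²)²/5466257 = (-126*(4 - 10)²)²*(1/5466257) = (-126*(-6)²)²*(1/5466257) = (-126*36)²*(1/5466257) = (-4536)²*(1/5466257) = 20575296*(1/5466257) = 20575296/5466257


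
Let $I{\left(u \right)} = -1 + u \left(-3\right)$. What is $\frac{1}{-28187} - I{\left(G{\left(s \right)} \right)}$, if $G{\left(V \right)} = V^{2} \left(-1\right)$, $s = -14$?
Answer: $- \frac{16545770}{28187} \approx -587.0$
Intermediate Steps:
$G{\left(V \right)} = - V^{2}$
$I{\left(u \right)} = -1 - 3 u$
$\frac{1}{-28187} - I{\left(G{\left(s \right)} \right)} = \frac{1}{-28187} - \left(-1 - 3 \left(- \left(-14\right)^{2}\right)\right) = - \frac{1}{28187} - \left(-1 - 3 \left(\left(-1\right) 196\right)\right) = - \frac{1}{28187} - \left(-1 - -588\right) = - \frac{1}{28187} - \left(-1 + 588\right) = - \frac{1}{28187} - 587 = - \frac{16545770}{28187}$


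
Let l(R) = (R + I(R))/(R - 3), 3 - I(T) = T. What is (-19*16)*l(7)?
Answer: -228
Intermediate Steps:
I(T) = 3 - T
l(R) = 3/(-3 + R) (l(R) = (R + (3 - R))/(R - 3) = 3/(-3 + R))
(-19*16)*l(7) = (-19*16)*(3/(-3 + 7)) = -912/4 = -304*¾ = -228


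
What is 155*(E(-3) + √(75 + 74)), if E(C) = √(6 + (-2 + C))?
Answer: 155 + 155*√149 ≈ 2047.0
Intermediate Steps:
E(C) = √(4 + C)
155*(E(-3) + √(75 + 74)) = 155*(√(4 - 3) + √(75 + 74)) = 155*(√1 + √149) = 155*(1 + √149) = 155 + 155*√149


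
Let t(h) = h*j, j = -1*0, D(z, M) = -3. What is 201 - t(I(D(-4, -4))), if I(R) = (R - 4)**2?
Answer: 201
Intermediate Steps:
I(R) = (-4 + R)**2
j = 0
t(h) = 0 (t(h) = h*0 = 0)
201 - t(I(D(-4, -4))) = 201 - 1*0 = 201 + 0 = 201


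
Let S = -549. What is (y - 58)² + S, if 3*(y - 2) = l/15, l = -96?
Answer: 636859/225 ≈ 2830.5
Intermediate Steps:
y = -2/15 (y = 2 + (-96/15)/3 = 2 + (-96*1/15)/3 = 2 + (⅓)*(-32/5) = 2 - 32/15 = -2/15 ≈ -0.13333)
(y - 58)² + S = (-2/15 - 58)² - 549 = (-872/15)² - 549 = 760384/225 - 549 = 636859/225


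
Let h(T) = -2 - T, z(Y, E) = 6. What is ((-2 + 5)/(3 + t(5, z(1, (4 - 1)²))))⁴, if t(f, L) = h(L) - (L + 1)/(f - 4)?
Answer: 1/256 ≈ 0.0039063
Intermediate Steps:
t(f, L) = -2 - L - (1 + L)/(-4 + f) (t(f, L) = (-2 - L) - (L + 1)/(f - 4) = (-2 - L) - (1 + L)/(-4 + f) = -2 - L - (1 + L)/(-4 + f))
((-2 + 5)/(3 + t(5, z(1, (4 - 1)²))))⁴ = ((-2 + 5)/(3 + (7 + 3*6 - 1*5*(2 + 6))/(-4 + 5)))⁴ = (3/(3 + (7 + 18 - 1*5*8)/1))⁴ = (3/(3 + 1*(7 + 18 - 40)))⁴ = (3/(3 + 1*(-15)))⁴ = (3/(3 - 15))⁴ = (3/(-12))⁴ = (3*(-1/12))⁴ = (-¼)⁴ = 1/256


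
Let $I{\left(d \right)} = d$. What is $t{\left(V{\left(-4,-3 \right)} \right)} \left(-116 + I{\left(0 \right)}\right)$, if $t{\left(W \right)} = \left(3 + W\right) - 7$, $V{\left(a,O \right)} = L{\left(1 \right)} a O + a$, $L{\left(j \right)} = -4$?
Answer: $6496$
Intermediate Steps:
$V{\left(a,O \right)} = a - 4 O a$ ($V{\left(a,O \right)} = - 4 a O + a = - 4 O a + a = a - 4 O a$)
$t{\left(W \right)} = -4 + W$
$t{\left(V{\left(-4,-3 \right)} \right)} \left(-116 + I{\left(0 \right)}\right) = \left(-4 - 4 \left(1 - -12\right)\right) \left(-116 + 0\right) = \left(-4 - 4 \left(1 + 12\right)\right) \left(-116\right) = \left(-4 - 52\right) \left(-116\right) = \left(-56\right) \left(-116\right) = 6496$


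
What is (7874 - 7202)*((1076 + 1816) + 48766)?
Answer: 34714176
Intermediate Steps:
(7874 - 7202)*((1076 + 1816) + 48766) = 672*(2892 + 48766) = 672*51658 = 34714176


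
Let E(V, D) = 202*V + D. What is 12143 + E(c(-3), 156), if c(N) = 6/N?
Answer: 11895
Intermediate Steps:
E(V, D) = D + 202*V
12143 + E(c(-3), 156) = 12143 + (156 + 202*(6/(-3))) = 12143 + (156 + 202*(6*(-1/3))) = 12143 + (156 + 202*(-2)) = 12143 + (156 - 404) = 12143 - 248 = 11895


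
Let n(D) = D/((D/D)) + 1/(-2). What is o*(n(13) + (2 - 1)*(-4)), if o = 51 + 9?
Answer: 510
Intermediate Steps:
n(D) = -1/2 + D (n(D) = D/1 + 1*(-1/2) = D*1 - 1/2 = D - 1/2 = -1/2 + D)
o = 60
o*(n(13) + (2 - 1)*(-4)) = 60*((-1/2 + 13) + (2 - 1)*(-4)) = 60*(25/2 + 1*(-4)) = 60*(25/2 - 4) = 60*(17/2) = 510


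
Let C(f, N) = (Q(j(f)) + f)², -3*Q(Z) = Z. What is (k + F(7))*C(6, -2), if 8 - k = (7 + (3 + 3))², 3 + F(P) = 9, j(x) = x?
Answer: -2480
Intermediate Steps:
Q(Z) = -Z/3
F(P) = 6 (F(P) = -3 + 9 = 6)
C(f, N) = 4*f²/9 (C(f, N) = (-f/3 + f)² = (2*f/3)² = 4*f²/9)
k = -161 (k = 8 - (7 + (3 + 3))² = 8 - (7 + 6)² = 8 - 1*13² = 8 - 1*169 = 8 - 169 = -161)
(k + F(7))*C(6, -2) = (-161 + 6)*((4/9)*6²) = -620*36/9 = -155*16 = -2480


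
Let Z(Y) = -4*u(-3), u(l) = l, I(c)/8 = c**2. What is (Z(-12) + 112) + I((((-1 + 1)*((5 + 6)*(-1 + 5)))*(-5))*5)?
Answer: 124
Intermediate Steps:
I(c) = 8*c**2
Z(Y) = 12 (Z(Y) = -4*(-3) = 12)
(Z(-12) + 112) + I((((-1 + 1)*((5 + 6)*(-1 + 5)))*(-5))*5) = (12 + 112) + 8*((((-1 + 1)*((5 + 6)*(-1 + 5)))*(-5))*5)**2 = 124 + 8*(((0*(11*4))*(-5))*5)**2 = 124 + 8*(((0*44)*(-5))*5)**2 = 124 + 8*((0*(-5))*5)**2 = 124 + 8*(0*5)**2 = 124 + 8*0**2 = 124 + 8*0 = 124 + 0 = 124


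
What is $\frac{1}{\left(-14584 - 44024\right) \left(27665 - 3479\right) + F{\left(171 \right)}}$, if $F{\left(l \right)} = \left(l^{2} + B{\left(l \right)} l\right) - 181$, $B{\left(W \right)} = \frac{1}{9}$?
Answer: $- \frac{1}{1417464009} \approx -7.0549 \cdot 10^{-10}$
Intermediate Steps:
$B{\left(W \right)} = \frac{1}{9}$
$F{\left(l \right)} = -181 + l^{2} + \frac{l}{9}$ ($F{\left(l \right)} = \left(l^{2} + \frac{l}{9}\right) - 181 = -181 + l^{2} + \frac{l}{9}$)
$\frac{1}{\left(-14584 - 44024\right) \left(27665 - 3479\right) + F{\left(171 \right)}} = \frac{1}{\left(-14584 - 44024\right) \left(27665 - 3479\right) + \left(-181 + 171^{2} + \frac{1}{9} \cdot 171\right)} = \frac{1}{\left(-58608\right) 24186 + \left(-181 + 29241 + 19\right)} = \frac{1}{-1417493088 + 29079} = \frac{1}{-1417464009} = - \frac{1}{1417464009}$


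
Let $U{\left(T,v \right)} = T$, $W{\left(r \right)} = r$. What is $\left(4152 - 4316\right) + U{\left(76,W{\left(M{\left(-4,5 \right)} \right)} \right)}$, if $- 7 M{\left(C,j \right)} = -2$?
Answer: $-88$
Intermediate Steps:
$M{\left(C,j \right)} = \frac{2}{7}$ ($M{\left(C,j \right)} = \left(- \frac{1}{7}\right) \left(-2\right) = \frac{2}{7}$)
$\left(4152 - 4316\right) + U{\left(76,W{\left(M{\left(-4,5 \right)} \right)} \right)} = \left(4152 - 4316\right) + 76 = -164 + 76 = -88$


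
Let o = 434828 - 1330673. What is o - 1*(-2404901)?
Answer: 1509056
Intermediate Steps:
o = -895845
o - 1*(-2404901) = -895845 - 1*(-2404901) = -895845 + 2404901 = 1509056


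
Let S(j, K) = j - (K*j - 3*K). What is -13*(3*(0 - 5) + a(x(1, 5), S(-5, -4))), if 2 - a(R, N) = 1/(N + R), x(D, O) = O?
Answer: 5395/32 ≈ 168.59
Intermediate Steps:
S(j, K) = j + 3*K - K*j (S(j, K) = j - (-3*K + K*j) = j + (3*K - K*j) = j + 3*K - K*j)
a(R, N) = 2 - 1/(N + R)
-13*(3*(0 - 5) + a(x(1, 5), S(-5, -4))) = -13*(3*(0 - 5) + (-1 + 2*(-5 + 3*(-4) - 1*(-4)*(-5)) + 2*5)/((-5 + 3*(-4) - 1*(-4)*(-5)) + 5)) = -13*(3*(-5) + (-1 + 2*(-5 - 12 - 20) + 10)/((-5 - 12 - 20) + 5)) = -13*(-15 + (-1 + 2*(-37) + 10)/(-37 + 5)) = -13*(-15 + (-1 - 74 + 10)/(-32)) = -13*(-15 - 1/32*(-65)) = -13*(-15 + 65/32) = -13*(-415/32) = 5395/32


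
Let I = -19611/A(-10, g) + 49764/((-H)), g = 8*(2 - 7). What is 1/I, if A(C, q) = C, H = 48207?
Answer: 160690/314963279 ≈ 0.00051019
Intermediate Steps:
g = -40 (g = 8*(-5) = -40)
I = 314963279/160690 (I = -19611/(-10) + 49764/((-1*48207)) = -19611*(-⅒) + 49764/(-48207) = 19611/10 + 49764*(-1/48207) = 19611/10 - 16588/16069 = 314963279/160690 ≈ 1960.1)
1/I = 1/(314963279/160690) = 160690/314963279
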